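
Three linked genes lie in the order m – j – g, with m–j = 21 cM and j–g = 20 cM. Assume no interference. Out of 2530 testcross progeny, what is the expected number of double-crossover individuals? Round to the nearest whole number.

106

Map distances give recombination frequencies of 0.210 and 0.200 for the two intervals.
With no interference, expected double-crossover frequency = 0.210 × 0.200 = 0.04200.
Expected number = 0.04200 × 2530 = 106.26 ≈ 106.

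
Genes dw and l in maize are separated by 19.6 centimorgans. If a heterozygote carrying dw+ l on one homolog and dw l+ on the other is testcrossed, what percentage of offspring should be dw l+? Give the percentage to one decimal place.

40.2%

A map distance of 19.6 centimorgans corresponds to a recombination frequency of 0.196.
The F1 is dw+ l / dw l+, so dw l+ is a parental gamete class with expected frequency (1 − r)/2 = 0.804/2 = 0.4020.
That is 0.4020 = 40.2% of the progeny.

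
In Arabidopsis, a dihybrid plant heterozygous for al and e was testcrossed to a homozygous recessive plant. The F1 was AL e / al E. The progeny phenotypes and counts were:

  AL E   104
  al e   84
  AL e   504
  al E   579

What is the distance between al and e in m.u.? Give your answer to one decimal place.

The recombinant classes are AL E and al e: 104 + 84 = 188.
Recombination frequency = 188/1271 = 0.1479 ≈ 14.8%, i.e. 14.8 m.u.

14.8 m.u.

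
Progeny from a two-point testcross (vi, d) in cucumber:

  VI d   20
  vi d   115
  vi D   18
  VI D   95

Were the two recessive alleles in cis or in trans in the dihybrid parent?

The two most frequent classes are VI D (95) and vi d (115); these are the parental (non-recombinant) types.
So the F1 carried VI D on one chromosome and vi d on the other — the recessive alleles are on the same chromosome (cis / coupling).

cis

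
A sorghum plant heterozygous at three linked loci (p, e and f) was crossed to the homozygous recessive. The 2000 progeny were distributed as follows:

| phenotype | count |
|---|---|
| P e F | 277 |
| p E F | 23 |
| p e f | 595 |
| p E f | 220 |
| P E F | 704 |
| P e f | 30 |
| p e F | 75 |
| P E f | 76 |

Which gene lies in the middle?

p

The two most frequent reciprocal classes, P E F and p e f, are the parental types, so the F1 was P E F / p e f.
The two rarest classes, p E F and P e f, are the double crossovers. Comparing them with the parentals, only the p allele has switched, so p is the middle locus and the order is f – p – e.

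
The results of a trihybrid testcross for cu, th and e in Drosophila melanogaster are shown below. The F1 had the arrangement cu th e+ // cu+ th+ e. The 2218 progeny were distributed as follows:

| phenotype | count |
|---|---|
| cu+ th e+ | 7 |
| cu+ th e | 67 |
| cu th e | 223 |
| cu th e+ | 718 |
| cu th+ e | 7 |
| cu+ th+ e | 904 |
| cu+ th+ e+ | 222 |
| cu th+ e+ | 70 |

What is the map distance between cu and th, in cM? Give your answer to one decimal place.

The two rarest classes, cu+ th e+ and cu th+ e, are the double crossovers. Comparing them with the parentals, only the cu allele has switched, so cu is the middle locus and the order is th – cu – e.
Crossovers in the th–cu interval produce the single-crossover classes cu th+ e+ and cu+ th e (70 + 67 = 137) plus the double crossovers (14).
RF(th–cu) = (137 + 14) / 2218 = 151/2218 = 0.0681 → 6.8 cM.

6.8 cM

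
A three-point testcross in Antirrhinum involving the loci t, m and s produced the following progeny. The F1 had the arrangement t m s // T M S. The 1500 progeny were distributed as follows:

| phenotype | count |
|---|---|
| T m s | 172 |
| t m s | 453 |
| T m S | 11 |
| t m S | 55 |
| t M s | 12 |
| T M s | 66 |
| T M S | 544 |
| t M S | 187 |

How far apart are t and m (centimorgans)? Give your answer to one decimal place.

The two rarest classes, t M s and T m S, are the double crossovers. Comparing them with the parentals, only the m allele has switched, so m is the middle locus and the order is s – m – t.
Crossovers in the m–t interval produce the single-crossover classes T m s and t M S (172 + 187 = 359) plus the double crossovers (23).
RF(m–t) = (359 + 23) / 1500 = 382/1500 = 0.2547 → 25.5 centimorgans.

25.5 centimorgans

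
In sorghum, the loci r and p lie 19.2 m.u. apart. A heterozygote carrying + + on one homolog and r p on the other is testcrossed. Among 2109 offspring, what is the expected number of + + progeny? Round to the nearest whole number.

852

A map distance of 19.2 m.u. corresponds to a recombination frequency of 0.192.
The F1 is + + / r p, so + + is a parental gamete class with expected frequency (1 − r)/2 = 0.808/2 = 0.4040.
Expected number = 0.4040 × 2109 = 852.04 ≈ 852.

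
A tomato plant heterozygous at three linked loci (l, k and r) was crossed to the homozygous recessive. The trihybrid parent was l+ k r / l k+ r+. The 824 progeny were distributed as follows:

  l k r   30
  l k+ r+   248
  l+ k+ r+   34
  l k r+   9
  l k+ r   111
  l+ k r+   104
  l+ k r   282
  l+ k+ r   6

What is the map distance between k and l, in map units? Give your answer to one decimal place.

The two rarest classes, l+ k+ r and l k r+, are the double crossovers. Comparing them with the parentals, only the k allele has switched, so k is the middle locus and the order is r – k – l.
Crossovers in the k–l interval produce the single-crossover classes l k r and l+ k+ r+ (30 + 34 = 64) plus the double crossovers (15).
RF(k–l) = (64 + 15) / 824 = 79/824 = 0.0959 → 9.6 map units.

9.6 map units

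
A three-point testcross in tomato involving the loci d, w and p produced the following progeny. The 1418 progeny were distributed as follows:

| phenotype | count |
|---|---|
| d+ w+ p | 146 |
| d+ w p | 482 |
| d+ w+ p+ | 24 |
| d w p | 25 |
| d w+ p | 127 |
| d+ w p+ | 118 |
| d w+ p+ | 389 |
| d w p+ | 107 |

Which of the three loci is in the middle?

d

The two most frequent reciprocal classes, d+ w p and d w+ p+, are the parental types, so the F1 was d+ w p / d w+ p+.
The two rarest classes, d w p and d+ w+ p+, are the double crossovers. Comparing them with the parentals, only the d allele has switched, so d is the middle locus and the order is p – d – w.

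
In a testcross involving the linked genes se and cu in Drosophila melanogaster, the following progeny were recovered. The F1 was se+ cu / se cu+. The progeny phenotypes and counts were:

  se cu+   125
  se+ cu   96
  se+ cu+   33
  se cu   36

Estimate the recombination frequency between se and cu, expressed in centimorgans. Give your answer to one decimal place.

The recombinant classes are se+ cu+ and se cu: 33 + 36 = 69.
Recombination frequency = 69/290 = 0.2379 ≈ 23.8%, i.e. 23.8 centimorgans.

23.8 centimorgans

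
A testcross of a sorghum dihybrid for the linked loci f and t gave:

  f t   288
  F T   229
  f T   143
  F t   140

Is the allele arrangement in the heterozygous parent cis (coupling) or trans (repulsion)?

The two most frequent classes are F T (229) and f t (288); these are the parental (non-recombinant) types.
So the F1 carried F T on one chromosome and f t on the other — the recessive alleles are on the same chromosome (cis / coupling).

cis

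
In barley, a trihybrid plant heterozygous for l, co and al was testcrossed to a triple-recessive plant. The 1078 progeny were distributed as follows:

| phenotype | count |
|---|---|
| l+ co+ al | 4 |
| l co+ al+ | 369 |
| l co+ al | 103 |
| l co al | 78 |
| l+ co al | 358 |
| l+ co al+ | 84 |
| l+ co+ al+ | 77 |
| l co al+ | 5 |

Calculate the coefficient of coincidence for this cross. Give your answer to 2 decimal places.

0.30

The two most frequent reciprocal classes, l co+ al+ and l+ co al, are the parental types, so the F1 was l co+ al+ / l+ co al.
The two rarest classes, l co al+ and l+ co+ al, are the double crossovers. Comparing them with the parentals, only the co allele has switched, so co is the middle locus and the order is l – co – al.
l–co: (155 + 9)/1078 = 0.1521; co–al: (187 + 9)/1078 = 0.1818.
Expected DCO frequency = 0.1521 × 0.1818 ≈ 0.02765; observed = 9/1078 ≈ 0.00835.
Coefficient of coincidence = 0.00835/0.02765 ≈ 0.30.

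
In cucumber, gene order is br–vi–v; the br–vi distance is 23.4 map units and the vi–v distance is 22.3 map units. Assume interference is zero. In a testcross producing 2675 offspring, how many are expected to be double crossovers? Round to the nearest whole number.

140

Map distances give recombination frequencies of 0.234 and 0.223 for the two intervals.
With no interference, expected double-crossover frequency = 0.234 × 0.223 = 0.05218.
Expected number = 0.05218 × 2675 = 139.59 ≈ 140.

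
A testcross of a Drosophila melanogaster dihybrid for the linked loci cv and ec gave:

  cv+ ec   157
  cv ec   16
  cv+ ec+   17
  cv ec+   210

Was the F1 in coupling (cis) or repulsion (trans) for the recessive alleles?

trans

The two most frequent classes are cv+ ec (157) and cv ec+ (210); these are the parental (non-recombinant) types.
So the F1 carried cv+ ec on one chromosome and cv ec+ on the other — the recessive alleles are on opposite chromosomes (trans / repulsion).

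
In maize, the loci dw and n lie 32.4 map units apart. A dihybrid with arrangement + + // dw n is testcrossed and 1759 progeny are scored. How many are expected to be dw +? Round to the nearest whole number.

A map distance of 32.4 map units corresponds to a recombination frequency of 0.324.
The F1 is + + / dw n, so dw + is a recombinant gamete class with expected frequency r/2 = 0.324/2 = 0.1620.
Expected number = 0.1620 × 1759 = 284.96 ≈ 285.

285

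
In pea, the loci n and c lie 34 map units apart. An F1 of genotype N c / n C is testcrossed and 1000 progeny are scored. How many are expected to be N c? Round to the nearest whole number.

A map distance of 34 map units corresponds to a recombination frequency of 0.340.
The F1 is N c / n C, so N c is a parental gamete class with expected frequency (1 − r)/2 = 0.660/2 = 0.3300.
Expected number = 0.3300 × 1000 = 330.00 ≈ 330.

330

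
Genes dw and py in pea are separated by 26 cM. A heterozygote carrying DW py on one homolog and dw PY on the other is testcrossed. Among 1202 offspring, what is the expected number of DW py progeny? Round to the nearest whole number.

445

A map distance of 26 cM corresponds to a recombination frequency of 0.260.
The F1 is DW py / dw PY, so DW py is a parental gamete class with expected frequency (1 − r)/2 = 0.740/2 = 0.3700.
Expected number = 0.3700 × 1202 = 444.74 ≈ 445.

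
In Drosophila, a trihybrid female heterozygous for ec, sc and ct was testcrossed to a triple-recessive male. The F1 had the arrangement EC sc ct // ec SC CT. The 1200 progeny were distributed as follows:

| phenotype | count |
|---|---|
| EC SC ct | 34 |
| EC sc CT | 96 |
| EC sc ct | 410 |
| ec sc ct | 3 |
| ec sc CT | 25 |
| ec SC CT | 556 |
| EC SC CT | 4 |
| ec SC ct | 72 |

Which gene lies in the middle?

The two rarest classes, ec sc ct and EC SC CT, are the double crossovers. Comparing them with the parentals, only the ec allele has switched, so ec is the middle locus and the order is sc – ec – ct.

ec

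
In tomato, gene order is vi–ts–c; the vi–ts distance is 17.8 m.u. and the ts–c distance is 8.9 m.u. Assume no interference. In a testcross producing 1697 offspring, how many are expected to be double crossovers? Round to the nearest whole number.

27

Map distances give recombination frequencies of 0.178 and 0.089 for the two intervals.
With no interference, expected double-crossover frequency = 0.178 × 0.089 = 0.01584.
Expected number = 0.01584 × 1697 = 26.88 ≈ 27.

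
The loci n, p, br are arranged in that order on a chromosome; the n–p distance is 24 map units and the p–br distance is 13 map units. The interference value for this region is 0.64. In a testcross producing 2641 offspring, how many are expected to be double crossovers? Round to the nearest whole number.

Map distances give recombination frequencies of 0.240 and 0.130 for the two intervals.
With interference 0.64 (so coincidence = 0.36), expected double-crossover frequency = 0.240 × 0.130 × 0.36 = 0.01123.
Expected number = 0.01123 × 2641 = 29.66 ≈ 30.

30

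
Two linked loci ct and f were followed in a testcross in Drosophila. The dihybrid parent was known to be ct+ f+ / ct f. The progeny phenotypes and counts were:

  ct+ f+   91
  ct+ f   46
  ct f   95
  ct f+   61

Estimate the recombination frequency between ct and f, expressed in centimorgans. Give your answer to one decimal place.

The recombinant classes are ct+ f and ct f+: 46 + 61 = 107.
Recombination frequency = 107/293 = 0.3652 ≈ 36.5%, i.e. 36.5 centimorgans.

36.5 centimorgans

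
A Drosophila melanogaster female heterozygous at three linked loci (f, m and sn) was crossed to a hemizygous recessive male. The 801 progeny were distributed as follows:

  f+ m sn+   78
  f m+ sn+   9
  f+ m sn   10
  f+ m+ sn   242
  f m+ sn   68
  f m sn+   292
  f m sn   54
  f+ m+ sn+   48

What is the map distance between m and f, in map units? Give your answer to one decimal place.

The two most frequent reciprocal classes, f+ m+ sn and f m sn+, are the parental types, so the F1 was f+ m+ sn / f m sn+.
The two rarest classes, f+ m sn and f m+ sn+, are the double crossovers. Comparing them with the parentals, only the m allele has switched, so m is the middle locus and the order is f – m – sn.
Crossovers in the f–m interval produce the single-crossover classes f m+ sn and f+ m sn+ (68 + 78 = 146) plus the double crossovers (19).
RF(f–m) = (146 + 19) / 801 = 165/801 = 0.2060 → 20.6 map units.

20.6 map units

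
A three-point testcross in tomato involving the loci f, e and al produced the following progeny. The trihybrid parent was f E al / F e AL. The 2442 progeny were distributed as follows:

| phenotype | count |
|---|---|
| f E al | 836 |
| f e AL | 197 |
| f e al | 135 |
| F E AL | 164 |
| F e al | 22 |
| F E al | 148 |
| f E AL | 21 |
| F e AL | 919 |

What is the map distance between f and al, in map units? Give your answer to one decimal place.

15.9 map units

The two rarest classes, f E AL and F e al, are the double crossovers. Comparing them with the parentals, only the al allele has switched, so al is the middle locus and the order is e – al – f.
Crossovers in the al–f interval produce the single-crossover classes F E al and f e AL (148 + 197 = 345) plus the double crossovers (43).
RF(al–f) = (345 + 43) / 2442 = 388/2442 = 0.1589 → 15.9 map units.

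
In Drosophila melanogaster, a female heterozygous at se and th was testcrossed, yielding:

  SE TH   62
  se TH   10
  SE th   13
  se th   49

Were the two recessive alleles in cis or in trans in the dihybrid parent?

The two most frequent classes are SE TH (62) and se th (49); these are the parental (non-recombinant) types.
So the F1 carried SE TH on one chromosome and se th on the other — the recessive alleles are on the same chromosome (cis / coupling).

cis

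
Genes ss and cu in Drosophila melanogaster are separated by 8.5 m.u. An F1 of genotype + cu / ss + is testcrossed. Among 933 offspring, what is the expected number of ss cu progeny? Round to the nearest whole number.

A map distance of 8.5 m.u. corresponds to a recombination frequency of 0.085.
The F1 is + cu / ss +, so ss cu is a recombinant gamete class with expected frequency r/2 = 0.085/2 = 0.0425.
Expected number = 0.0425 × 933 = 39.65 ≈ 40.

40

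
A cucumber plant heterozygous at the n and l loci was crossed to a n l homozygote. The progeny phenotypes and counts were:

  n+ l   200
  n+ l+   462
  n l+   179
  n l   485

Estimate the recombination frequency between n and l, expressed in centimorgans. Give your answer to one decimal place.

The two most frequent classes, n+ l+ (462) and n l (485), are the parental types, so the F1 was n+ l+ / n l.
The recombinant classes are n+ l and n l+: 200 + 179 = 379.
Recombination frequency = 379/1326 = 0.2858 ≈ 28.6%, i.e. 28.6 centimorgans.

28.6 centimorgans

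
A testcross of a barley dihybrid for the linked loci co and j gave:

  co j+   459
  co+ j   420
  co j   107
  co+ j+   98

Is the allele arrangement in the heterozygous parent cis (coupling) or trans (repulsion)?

The two most frequent classes are co+ j (420) and co j+ (459); these are the parental (non-recombinant) types.
So the F1 carried co+ j on one chromosome and co j+ on the other — the recessive alleles are on opposite chromosomes (trans / repulsion).

trans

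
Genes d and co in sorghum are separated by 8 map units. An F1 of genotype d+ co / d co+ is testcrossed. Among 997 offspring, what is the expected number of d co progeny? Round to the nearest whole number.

A map distance of 8 map units corresponds to a recombination frequency of 0.080.
The F1 is d+ co / d co+, so d co is a recombinant gamete class with expected frequency r/2 = 0.080/2 = 0.0400.
Expected number = 0.0400 × 997 = 39.88 ≈ 40.

40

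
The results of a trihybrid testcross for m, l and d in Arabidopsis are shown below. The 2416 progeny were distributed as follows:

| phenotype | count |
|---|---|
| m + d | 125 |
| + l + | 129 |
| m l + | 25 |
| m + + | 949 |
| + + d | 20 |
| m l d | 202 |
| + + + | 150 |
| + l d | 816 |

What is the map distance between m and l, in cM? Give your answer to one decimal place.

The two most frequent reciprocal classes, m + + and + l d, are the parental types, so the F1 was m + + / + l d.
The two rarest classes, m l + and + + d, are the double crossovers. Comparing them with the parentals, only the l allele has switched, so l is the middle locus and the order is d – l – m.
Crossovers in the l–m interval produce the single-crossover classes + + + and m l d (150 + 202 = 352) plus the double crossovers (45).
RF(l–m) = (352 + 45) / 2416 = 397/2416 = 0.1643 → 16.4 cM.

16.4 cM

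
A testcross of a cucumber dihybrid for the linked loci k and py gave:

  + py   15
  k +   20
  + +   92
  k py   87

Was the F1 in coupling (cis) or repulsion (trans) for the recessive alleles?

cis

The two most frequent classes are + + (92) and k py (87); these are the parental (non-recombinant) types.
So the F1 carried + + on one chromosome and k py on the other — the recessive alleles are on the same chromosome (cis / coupling).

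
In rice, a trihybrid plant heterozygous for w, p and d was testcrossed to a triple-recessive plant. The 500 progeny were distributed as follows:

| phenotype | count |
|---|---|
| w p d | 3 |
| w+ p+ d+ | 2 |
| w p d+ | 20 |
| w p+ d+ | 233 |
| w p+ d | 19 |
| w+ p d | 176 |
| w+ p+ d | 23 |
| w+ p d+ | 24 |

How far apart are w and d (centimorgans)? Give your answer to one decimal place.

9.6 centimorgans

The two most frequent reciprocal classes, w+ p d and w p+ d+, are the parental types, so the F1 was w+ p d / w p+ d+.
The two rarest classes, w p d and w+ p+ d+, are the double crossovers. Comparing them with the parentals, only the w allele has switched, so w is the middle locus and the order is d – w – p.
Crossovers in the d–w interval produce the single-crossover classes w+ p d+ and w p+ d (24 + 19 = 43) plus the double crossovers (5).
RF(d–w) = (43 + 5) / 500 = 48/500 = 0.0960 → 9.6 centimorgans.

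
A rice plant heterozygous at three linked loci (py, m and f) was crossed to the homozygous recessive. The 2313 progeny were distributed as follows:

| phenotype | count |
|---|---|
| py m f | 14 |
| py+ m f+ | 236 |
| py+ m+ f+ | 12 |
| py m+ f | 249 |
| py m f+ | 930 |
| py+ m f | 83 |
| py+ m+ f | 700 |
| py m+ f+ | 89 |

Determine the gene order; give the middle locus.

f

The two most frequent reciprocal classes, py+ m+ f and py m f+, are the parental types, so the F1 was py+ m+ f / py m f+.
The two rarest classes, py+ m+ f+ and py m f, are the double crossovers. Comparing them with the parentals, only the f allele has switched, so f is the middle locus and the order is m – f – py.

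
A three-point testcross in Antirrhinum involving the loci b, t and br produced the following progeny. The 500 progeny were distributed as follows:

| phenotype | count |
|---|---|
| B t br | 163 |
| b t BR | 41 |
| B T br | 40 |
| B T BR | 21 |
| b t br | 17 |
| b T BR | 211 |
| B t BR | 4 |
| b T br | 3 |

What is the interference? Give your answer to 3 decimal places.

0.116

The two most frequent reciprocal classes, b T BR and B t br, are the parental types, so the F1 was b T BR / B t br.
The two rarest classes, b T br and B t BR, are the double crossovers. Comparing them with the parentals, only the br allele has switched, so br is the middle locus and the order is t – br – b.
t–br: (81 + 7)/500 = 0.1760; br–b: (38 + 7)/500 = 0.0900.
Expected DCO frequency = 0.1760 × 0.0900 ≈ 0.01584; observed = 7/500 ≈ 0.01400.
Coefficient of coincidence = 0.01400/0.01584 ≈ 0.884; interference = 1 − 0.884 = 0.116.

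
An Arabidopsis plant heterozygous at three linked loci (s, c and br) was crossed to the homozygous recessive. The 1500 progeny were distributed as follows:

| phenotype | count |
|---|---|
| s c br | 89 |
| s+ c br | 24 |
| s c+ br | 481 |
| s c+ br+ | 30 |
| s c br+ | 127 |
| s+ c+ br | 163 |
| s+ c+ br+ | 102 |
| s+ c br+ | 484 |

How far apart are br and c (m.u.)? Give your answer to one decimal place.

The two most frequent reciprocal classes, s+ c br+ and s c+ br, are the parental types, so the F1 was s+ c br+ / s c+ br.
The two rarest classes, s+ c br and s c+ br+, are the double crossovers. Comparing them with the parentals, only the br allele has switched, so br is the middle locus and the order is c – br – s.
Crossovers in the c–br interval produce the single-crossover classes s+ c+ br+ and s c br (102 + 89 = 191) plus the double crossovers (54).
RF(c–br) = (191 + 54) / 1500 = 245/1500 = 0.1633 → 16.3 m.u.

16.3 m.u.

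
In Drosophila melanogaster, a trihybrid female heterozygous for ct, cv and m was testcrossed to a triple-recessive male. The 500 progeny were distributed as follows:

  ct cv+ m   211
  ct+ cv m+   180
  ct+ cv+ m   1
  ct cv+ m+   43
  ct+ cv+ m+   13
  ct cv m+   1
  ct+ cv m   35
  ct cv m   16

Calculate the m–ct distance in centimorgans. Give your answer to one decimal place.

16.0 centimorgans

The two most frequent reciprocal classes, ct+ cv m+ and ct cv+ m, are the parental types, so the F1 was ct+ cv m+ / ct cv+ m.
The two rarest classes, ct cv m+ and ct+ cv+ m, are the double crossovers. Comparing them with the parentals, only the ct allele has switched, so ct is the middle locus and the order is cv – ct – m.
Crossovers in the ct–m interval produce the single-crossover classes ct+ cv m and ct cv+ m+ (35 + 43 = 78) plus the double crossovers (2).
RF(ct–m) = (78 + 2) / 500 = 80/500 = 0.1600 → 16.0 centimorgans.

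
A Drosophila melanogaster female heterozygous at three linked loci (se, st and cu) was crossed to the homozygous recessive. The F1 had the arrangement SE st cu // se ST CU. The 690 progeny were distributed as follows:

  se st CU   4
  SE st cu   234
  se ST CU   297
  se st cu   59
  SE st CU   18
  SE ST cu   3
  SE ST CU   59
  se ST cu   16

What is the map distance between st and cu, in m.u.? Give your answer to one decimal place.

5.9 m.u.

The two rarest classes, SE ST cu and se st CU, are the double crossovers. Comparing them with the parentals, only the st allele has switched, so st is the middle locus and the order is se – st – cu.
Crossovers in the st–cu interval produce the single-crossover classes SE st CU and se ST cu (18 + 16 = 34) plus the double crossovers (7).
RF(st–cu) = (34 + 7) / 690 = 41/690 = 0.0594 → 5.9 m.u.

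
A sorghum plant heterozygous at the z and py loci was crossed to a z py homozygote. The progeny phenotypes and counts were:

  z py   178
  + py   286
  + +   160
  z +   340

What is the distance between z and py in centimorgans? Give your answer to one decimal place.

35.1 centimorgans

The two most frequent classes, + py (286) and z + (340), are the parental types, so the F1 was + py / z +.
The recombinant classes are + + and z py: 160 + 178 = 338.
Recombination frequency = 338/964 = 0.3506 ≈ 35.1%, i.e. 35.1 centimorgans.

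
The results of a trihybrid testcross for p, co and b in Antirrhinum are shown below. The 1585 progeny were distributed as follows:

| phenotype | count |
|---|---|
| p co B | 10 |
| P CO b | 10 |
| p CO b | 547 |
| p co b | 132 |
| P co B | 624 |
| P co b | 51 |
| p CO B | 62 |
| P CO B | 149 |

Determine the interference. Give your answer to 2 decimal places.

0.21

The two most frequent reciprocal classes, p CO b and P co B, are the parental types, so the F1 was p CO b / P co B.
The two rarest classes, P CO b and p co B, are the double crossovers. Comparing them with the parentals, only the p allele has switched, so p is the middle locus and the order is co – p – b.
co–p: (281 + 20)/1585 = 0.1899; p–b: (113 + 20)/1585 = 0.0839.
Expected DCO frequency = 0.1899 × 0.0839 ≈ 0.01593; observed = 20/1585 ≈ 0.01262.
Coefficient of coincidence = 0.01262/0.01593 ≈ 0.79; interference = 1 − 0.79 = 0.21.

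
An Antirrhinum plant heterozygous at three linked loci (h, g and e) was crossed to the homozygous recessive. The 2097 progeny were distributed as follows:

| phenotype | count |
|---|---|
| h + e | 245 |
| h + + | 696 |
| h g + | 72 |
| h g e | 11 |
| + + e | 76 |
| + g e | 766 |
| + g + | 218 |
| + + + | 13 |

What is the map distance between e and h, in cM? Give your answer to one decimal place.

The two most frequent reciprocal classes, + g e and h + +, are the parental types, so the F1 was + g e / h + +.
The two rarest classes, h g e and + + +, are the double crossovers. Comparing them with the parentals, only the h allele has switched, so h is the middle locus and the order is g – h – e.
Crossovers in the h–e interval produce the single-crossover classes + g + and h + e (218 + 245 = 463) plus the double crossovers (24).
RF(h–e) = (463 + 24) / 2097 = 487/2097 = 0.2322 → 23.2 cM.

23.2 cM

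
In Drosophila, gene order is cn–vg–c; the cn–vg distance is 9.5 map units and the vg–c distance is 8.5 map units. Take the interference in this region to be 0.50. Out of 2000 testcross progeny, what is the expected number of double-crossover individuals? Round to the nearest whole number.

8

Map distances give recombination frequencies of 0.095 and 0.085 for the two intervals.
With interference 0.50 (so coincidence = 0.50), expected double-crossover frequency = 0.095 × 0.085 × 0.50 = 0.00404.
Expected number = 0.00404 × 2000 = 8.08 ≈ 8.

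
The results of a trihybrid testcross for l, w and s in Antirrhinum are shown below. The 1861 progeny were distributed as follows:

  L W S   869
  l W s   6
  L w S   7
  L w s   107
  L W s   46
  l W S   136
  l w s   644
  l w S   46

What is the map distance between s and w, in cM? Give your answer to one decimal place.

5.6 cM

The two most frequent reciprocal classes, L W S and l w s, are the parental types, so the F1 was L W S / l w s.
The two rarest classes, L w S and l W s, are the double crossovers. Comparing them with the parentals, only the w allele has switched, so w is the middle locus and the order is l – w – s.
Crossovers in the w–s interval produce the single-crossover classes L W s and l w S (46 + 46 = 92) plus the double crossovers (13).
RF(w–s) = (92 + 13) / 1861 = 105/1861 = 0.0564 → 5.6 cM.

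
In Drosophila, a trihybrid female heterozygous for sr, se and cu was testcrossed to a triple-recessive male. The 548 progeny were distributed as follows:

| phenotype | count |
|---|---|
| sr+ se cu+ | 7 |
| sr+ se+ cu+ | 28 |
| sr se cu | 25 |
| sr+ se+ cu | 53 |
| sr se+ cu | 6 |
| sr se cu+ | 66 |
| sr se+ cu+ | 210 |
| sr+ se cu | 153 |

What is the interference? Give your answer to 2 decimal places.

0.18

The two most frequent reciprocal classes, sr se+ cu+ and sr+ se cu, are the parental types, so the F1 was sr se+ cu+ / sr+ se cu.
The two rarest classes, sr se+ cu and sr+ se cu+, are the double crossovers. Comparing them with the parentals, only the cu allele has switched, so cu is the middle locus and the order is se – cu – sr.
se–cu: (119 + 13)/548 = 0.2409; cu–sr: (53 + 13)/548 = 0.1204.
Expected DCO frequency = 0.2409 × 0.1204 ≈ 0.02900; observed = 13/548 ≈ 0.02372.
Coefficient of coincidence = 0.02372/0.02900 ≈ 0.82; interference = 1 − 0.82 = 0.18.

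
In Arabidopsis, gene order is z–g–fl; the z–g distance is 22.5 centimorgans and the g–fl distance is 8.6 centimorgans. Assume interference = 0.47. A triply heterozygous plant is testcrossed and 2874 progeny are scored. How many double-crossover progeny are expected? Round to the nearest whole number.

29

Map distances give recombination frequencies of 0.225 and 0.086 for the two intervals.
With interference 0.47 (so coincidence = 0.53), expected double-crossover frequency = 0.225 × 0.086 × 0.53 = 0.01026.
Expected number = 0.01026 × 2874 = 29.47 ≈ 29.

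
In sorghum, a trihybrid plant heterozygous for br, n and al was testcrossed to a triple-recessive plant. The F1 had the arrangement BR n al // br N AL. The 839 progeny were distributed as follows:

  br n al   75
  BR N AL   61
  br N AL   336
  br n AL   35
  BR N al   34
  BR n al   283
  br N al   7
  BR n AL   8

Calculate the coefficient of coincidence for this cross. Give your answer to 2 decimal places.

0.99

The two rarest classes, BR n AL and br N al, are the double crossovers. Comparing them with the parentals, only the al allele has switched, so al is the middle locus and the order is n – al – br.
n–al: (69 + 15)/839 = 0.1001; al–br: (136 + 15)/839 = 0.1800.
Expected DCO frequency = 0.1001 × 0.1800 ≈ 0.01802; observed = 15/839 ≈ 0.01788.
Coefficient of coincidence = 0.01788/0.01802 ≈ 0.99.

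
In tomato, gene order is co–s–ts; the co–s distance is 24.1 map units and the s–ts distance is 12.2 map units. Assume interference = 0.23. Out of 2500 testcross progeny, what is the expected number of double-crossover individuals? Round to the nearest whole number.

57

Map distances give recombination frequencies of 0.241 and 0.122 for the two intervals.
With interference 0.23 (so coincidence = 0.77), expected double-crossover frequency = 0.241 × 0.122 × 0.77 = 0.02264.
Expected number = 0.02264 × 2500 = 56.60 ≈ 57.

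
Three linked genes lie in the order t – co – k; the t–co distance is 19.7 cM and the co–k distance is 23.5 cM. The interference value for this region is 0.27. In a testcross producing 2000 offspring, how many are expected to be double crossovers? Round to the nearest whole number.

68

Map distances give recombination frequencies of 0.197 and 0.235 for the two intervals.
With interference 0.27 (so coincidence = 0.73), expected double-crossover frequency = 0.197 × 0.235 × 0.73 = 0.03380.
Expected number = 0.03380 × 2000 = 67.59 ≈ 68.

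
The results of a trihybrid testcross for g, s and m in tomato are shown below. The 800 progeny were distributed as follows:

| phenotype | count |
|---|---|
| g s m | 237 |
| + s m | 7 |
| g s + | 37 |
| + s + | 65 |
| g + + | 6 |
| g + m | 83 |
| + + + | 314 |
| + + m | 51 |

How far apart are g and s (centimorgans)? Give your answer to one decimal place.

20.1 centimorgans

The two most frequent reciprocal classes, g s m and + + +, are the parental types, so the F1 was g s m / + + +.
The two rarest classes, + s m and g + +, are the double crossovers. Comparing them with the parentals, only the g allele has switched, so g is the middle locus and the order is m – g – s.
Crossovers in the g–s interval produce the single-crossover classes g + m and + s + (83 + 65 = 148) plus the double crossovers (13).
RF(g–s) = (148 + 13) / 800 = 161/800 = 0.2013 → 20.1 centimorgans.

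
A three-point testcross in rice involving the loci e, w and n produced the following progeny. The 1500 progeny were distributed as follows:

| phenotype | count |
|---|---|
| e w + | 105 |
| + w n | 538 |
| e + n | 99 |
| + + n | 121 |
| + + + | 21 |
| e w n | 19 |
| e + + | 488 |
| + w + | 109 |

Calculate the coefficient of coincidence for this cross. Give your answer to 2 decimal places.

0.91

The two most frequent reciprocal classes, e + + and + w n, are the parental types, so the F1 was e + + / + w n.
The two rarest classes, + + + and e w n, are the double crossovers. Comparing them with the parentals, only the e allele has switched, so e is the middle locus and the order is n – e – w.
n–e: (208 + 40)/1500 = 0.1653; e–w: (226 + 40)/1500 = 0.1773.
Expected DCO frequency = 0.1653 × 0.1773 ≈ 0.02931; observed = 40/1500 ≈ 0.02667.
Coefficient of coincidence = 0.02667/0.02931 ≈ 0.91.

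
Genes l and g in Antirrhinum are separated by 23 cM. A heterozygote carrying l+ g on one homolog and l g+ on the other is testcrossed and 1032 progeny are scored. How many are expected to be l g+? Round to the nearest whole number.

A map distance of 23 cM corresponds to a recombination frequency of 0.230.
The F1 is l+ g / l g+, so l g+ is a parental gamete class with expected frequency (1 − r)/2 = 0.770/2 = 0.3850.
Expected number = 0.3850 × 1032 = 397.32 ≈ 397.

397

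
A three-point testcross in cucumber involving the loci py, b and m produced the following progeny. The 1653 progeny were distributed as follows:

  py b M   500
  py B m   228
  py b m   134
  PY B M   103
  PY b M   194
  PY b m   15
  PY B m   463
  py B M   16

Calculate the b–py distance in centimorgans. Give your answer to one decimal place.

27.4 centimorgans

The two most frequent reciprocal classes, PY B m and py b M, are the parental types, so the F1 was PY B m / py b M.
The two rarest classes, PY b m and py B M, are the double crossovers. Comparing them with the parentals, only the b allele has switched, so b is the middle locus and the order is m – b – py.
Crossovers in the b–py interval produce the single-crossover classes py B m and PY b M (228 + 194 = 422) plus the double crossovers (31).
RF(b–py) = (422 + 31) / 1653 = 453/1653 = 0.2740 → 27.4 centimorgans.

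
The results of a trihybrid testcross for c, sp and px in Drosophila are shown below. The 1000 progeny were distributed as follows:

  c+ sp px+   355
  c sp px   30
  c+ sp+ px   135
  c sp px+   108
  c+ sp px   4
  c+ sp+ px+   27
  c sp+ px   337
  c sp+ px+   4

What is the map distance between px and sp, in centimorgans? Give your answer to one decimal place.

6.5 centimorgans

The two most frequent reciprocal classes, c+ sp px+ and c sp+ px, are the parental types, so the F1 was c+ sp px+ / c sp+ px.
The two rarest classes, c+ sp px and c sp+ px+, are the double crossovers. Comparing them with the parentals, only the px allele has switched, so px is the middle locus and the order is sp – px – c.
Crossovers in the sp–px interval produce the single-crossover classes c+ sp+ px+ and c sp px (27 + 30 = 57) plus the double crossovers (8).
RF(sp–px) = (57 + 8) / 1000 = 65/1000 = 0.0650 → 6.5 centimorgans.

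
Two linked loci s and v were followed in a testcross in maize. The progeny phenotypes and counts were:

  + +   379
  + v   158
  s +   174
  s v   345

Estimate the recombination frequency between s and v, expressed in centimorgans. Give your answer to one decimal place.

The two most frequent classes, + + (379) and s v (345), are the parental types, so the F1 was + + / s v.
The recombinant classes are + v and s +: 158 + 174 = 332.
Recombination frequency = 332/1056 = 0.3144 ≈ 31.4%, i.e. 31.4 centimorgans.

31.4 centimorgans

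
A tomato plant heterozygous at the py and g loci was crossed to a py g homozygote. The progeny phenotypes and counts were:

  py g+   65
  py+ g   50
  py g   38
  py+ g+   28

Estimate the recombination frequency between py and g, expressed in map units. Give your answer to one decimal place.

36.5 map units

The two most frequent classes, py+ g (50) and py g+ (65), are the parental types, so the F1 was py+ g / py g+.
The recombinant classes are py+ g+ and py g: 28 + 38 = 66.
Recombination frequency = 66/181 = 0.3646 ≈ 36.5%, i.e. 36.5 map units.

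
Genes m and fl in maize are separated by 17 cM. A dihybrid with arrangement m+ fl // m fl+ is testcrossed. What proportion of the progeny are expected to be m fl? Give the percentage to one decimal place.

A map distance of 17 cM corresponds to a recombination frequency of 0.170.
The F1 is m+ fl / m fl+, so m fl is a recombinant gamete class with expected frequency r/2 = 0.170/2 = 0.0850.
That is 0.0850 = 8.5% of the progeny.

8.5%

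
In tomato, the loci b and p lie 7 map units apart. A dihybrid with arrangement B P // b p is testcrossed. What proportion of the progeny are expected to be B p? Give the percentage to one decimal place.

3.5%

A map distance of 7 map units corresponds to a recombination frequency of 0.070.
The F1 is B P / b p, so B p is a recombinant gamete class with expected frequency r/2 = 0.070/2 = 0.0350.
That is 0.0350 = 3.5% of the progeny.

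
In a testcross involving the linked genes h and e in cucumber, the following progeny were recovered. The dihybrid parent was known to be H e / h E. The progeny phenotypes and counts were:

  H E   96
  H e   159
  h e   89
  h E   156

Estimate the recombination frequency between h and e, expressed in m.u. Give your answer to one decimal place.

The recombinant classes are H E and h e: 96 + 89 = 185.
Recombination frequency = 185/500 = 0.3700 ≈ 37.0%, i.e. 37.0 m.u.

37.0 m.u.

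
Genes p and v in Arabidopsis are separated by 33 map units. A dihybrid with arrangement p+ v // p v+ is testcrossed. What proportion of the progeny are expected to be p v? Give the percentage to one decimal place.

16.5%

A map distance of 33 map units corresponds to a recombination frequency of 0.330.
The F1 is p+ v / p v+, so p v is a recombinant gamete class with expected frequency r/2 = 0.330/2 = 0.1650.
That is 0.1650 = 16.5% of the progeny.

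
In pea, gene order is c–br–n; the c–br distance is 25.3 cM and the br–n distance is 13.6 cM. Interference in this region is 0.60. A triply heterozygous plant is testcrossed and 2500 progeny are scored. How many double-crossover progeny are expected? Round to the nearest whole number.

Map distances give recombination frequencies of 0.253 and 0.136 for the two intervals.
With interference 0.60 (so coincidence = 0.40), expected double-crossover frequency = 0.253 × 0.136 × 0.40 = 0.01376.
Expected number = 0.01376 × 2500 = 34.41 ≈ 34.

34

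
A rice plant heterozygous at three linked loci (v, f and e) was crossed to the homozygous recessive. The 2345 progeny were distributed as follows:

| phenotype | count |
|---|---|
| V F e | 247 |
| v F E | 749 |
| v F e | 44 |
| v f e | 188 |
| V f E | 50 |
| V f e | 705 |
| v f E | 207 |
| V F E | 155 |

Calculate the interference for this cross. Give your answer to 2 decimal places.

The two most frequent reciprocal classes, V f e and v F E, are the parental types, so the F1 was V f e / v F E.
The two rarest classes, V f E and v F e, are the double crossovers. Comparing them with the parentals, only the e allele has switched, so e is the middle locus and the order is v – e – f.
v–e: (343 + 94)/2345 = 0.1864; e–f: (454 + 94)/2345 = 0.2337.
Expected DCO frequency = 0.1864 × 0.2337 ≈ 0.04356; observed = 94/2345 ≈ 0.04009.
Coefficient of coincidence = 0.04009/0.04356 ≈ 0.92; interference = 1 − 0.92 = 0.08.

0.08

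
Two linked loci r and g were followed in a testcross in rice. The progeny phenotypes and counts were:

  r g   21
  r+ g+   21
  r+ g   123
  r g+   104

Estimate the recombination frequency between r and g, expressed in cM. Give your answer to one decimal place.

15.6 cM

The two most frequent classes, r+ g (123) and r g+ (104), are the parental types, so the F1 was r+ g / r g+.
The recombinant classes are r+ g+ and r g: 21 + 21 = 42.
Recombination frequency = 42/269 = 0.1561 ≈ 15.6%, i.e. 15.6 cM.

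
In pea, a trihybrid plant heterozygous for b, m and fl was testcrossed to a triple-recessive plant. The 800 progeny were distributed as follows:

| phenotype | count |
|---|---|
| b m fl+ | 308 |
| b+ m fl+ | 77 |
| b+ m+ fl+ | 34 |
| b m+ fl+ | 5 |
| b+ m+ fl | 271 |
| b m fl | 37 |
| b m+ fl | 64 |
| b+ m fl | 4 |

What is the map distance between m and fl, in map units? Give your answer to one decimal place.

10.0 map units

The two most frequent reciprocal classes, b+ m+ fl and b m fl+, are the parental types, so the F1 was b+ m+ fl / b m fl+.
The two rarest classes, b+ m fl and b m+ fl+, are the double crossovers. Comparing them with the parentals, only the m allele has switched, so m is the middle locus and the order is fl – m – b.
Crossovers in the fl–m interval produce the single-crossover classes b+ m+ fl+ and b m fl (34 + 37 = 71) plus the double crossovers (9).
RF(fl–m) = (71 + 9) / 800 = 80/800 = 0.1000 → 10.0 map units.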